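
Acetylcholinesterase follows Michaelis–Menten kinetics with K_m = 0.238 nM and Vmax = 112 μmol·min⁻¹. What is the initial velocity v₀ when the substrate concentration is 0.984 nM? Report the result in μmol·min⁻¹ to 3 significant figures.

[S]/(Km+[S]) = 0.984/1.222 = 0.8052, the fractional saturation.
v = 0.8052 × Vmax = 0.8052 × 112 = 90.2 μmol·min⁻¹.

90.2 μmol·min⁻¹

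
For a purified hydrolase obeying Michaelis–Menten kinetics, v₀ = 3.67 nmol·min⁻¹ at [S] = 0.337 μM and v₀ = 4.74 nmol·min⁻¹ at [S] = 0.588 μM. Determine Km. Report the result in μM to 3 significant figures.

In reciprocal form, 1/v = (Km/Vmax)·(1/[S]) + 1/Vmax. The two points give (1/[S], 1/v) = (2.967, 0.2725) and (1.701, 0.2110).
Slope = (0.2725 − 0.2110)/(2.967 − 1.701) = 0.04856; intercept = 0.2725 − 0.04856×2.967 = 0.1284.
Vmax = 1/intercept = 7.79 nmol·min⁻¹; Km = slope × Vmax = 0.04856 × 7.79 = 0.378 μM.

0.378 μM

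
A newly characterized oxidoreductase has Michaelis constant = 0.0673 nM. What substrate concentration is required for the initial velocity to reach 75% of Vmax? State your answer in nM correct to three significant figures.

0.202 nM

v/Vmax = [S]/(Km+[S]) = 0.75, so [S] = Km·0.75/(1 − 0.75) = 0.0673 × 3.000.
[S] = 0.202 nM.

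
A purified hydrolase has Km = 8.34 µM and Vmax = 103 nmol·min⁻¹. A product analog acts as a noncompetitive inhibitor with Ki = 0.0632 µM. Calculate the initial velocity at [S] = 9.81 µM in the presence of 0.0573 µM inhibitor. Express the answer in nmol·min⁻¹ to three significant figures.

29.2 nmol·min⁻¹

α = 1 + [I]/Ki = 1 + 0.0573/0.0632 = 1.907.
For a noncompetitive inhibitor, Vmax is reduced to Vmax/α while Km is unchanged: Km,app = 8.34 µM, Vmax,app = 54.0 nmol·min⁻¹.
v = Vmax,app·[S]/(Km,app + [S]) = 54.0 × 9.81/(8.34 + 9.81) = 29.2 nmol·min⁻¹.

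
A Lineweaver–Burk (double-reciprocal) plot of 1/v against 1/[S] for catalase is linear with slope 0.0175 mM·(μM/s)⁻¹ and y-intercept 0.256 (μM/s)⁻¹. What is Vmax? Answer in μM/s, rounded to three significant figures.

3.91 μM/s

The y-intercept of a Lineweaver–Burk plot equals 1/Vmax, so Vmax = 1/0.256 = 3.91 μM/s.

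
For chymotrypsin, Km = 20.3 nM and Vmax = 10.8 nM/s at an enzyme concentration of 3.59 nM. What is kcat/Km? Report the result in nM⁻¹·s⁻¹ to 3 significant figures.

0.148 nM⁻¹·s⁻¹

kcat = Vmax/[E]total = 10.8/3.59 = 3.01 s⁻¹.
kcat/Km = 3.01/20.3 = 0.148 nM⁻¹·s⁻¹.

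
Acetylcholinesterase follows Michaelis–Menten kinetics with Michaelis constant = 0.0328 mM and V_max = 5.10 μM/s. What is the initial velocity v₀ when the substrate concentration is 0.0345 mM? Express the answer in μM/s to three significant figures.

[S]/(Km+[S]) = 0.0345/0.06730 = 0.5126, the fractional saturation.
v = 0.5126 × Vmax = 0.5126 × 5.10 = 2.61 μM/s.

2.61 μM/s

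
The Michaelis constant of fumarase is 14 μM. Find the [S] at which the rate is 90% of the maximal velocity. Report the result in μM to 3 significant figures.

126 μM

v/Vmax = [S]/(Km+[S]) = 0.9, so [S] = Km·0.9/(1 − 0.9) = 14 × 9.000.
[S] = 126 μM.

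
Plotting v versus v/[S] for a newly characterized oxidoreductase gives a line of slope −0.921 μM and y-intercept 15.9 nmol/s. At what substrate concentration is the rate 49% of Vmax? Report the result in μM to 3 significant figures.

The Eadie–Hofstee slope gives Km = 0.921 μM (slope = −Km).
v/Vmax = [S]/(Km+[S]) = 0.49 ⇒ [S] = Km·0.49/(1−0.49) = 0.921 × 0.9608 = 0.885 μM.

0.885 μM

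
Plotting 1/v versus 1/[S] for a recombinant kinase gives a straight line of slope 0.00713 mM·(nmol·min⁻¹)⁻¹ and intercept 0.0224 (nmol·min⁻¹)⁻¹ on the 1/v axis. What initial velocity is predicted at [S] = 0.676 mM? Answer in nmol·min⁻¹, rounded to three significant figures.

30.4 nmol·min⁻¹

The y-intercept is 1/Vmax, so Vmax = 1/0.0224 = 44.6 nmol·min⁻¹.
The slope is Km/Vmax, so Km = 0.00713 × 44.6 = 0.318 mM.
Then v = 44.6 × 0.676/(0.318 + 0.676) = 30.4 nmol·min⁻¹.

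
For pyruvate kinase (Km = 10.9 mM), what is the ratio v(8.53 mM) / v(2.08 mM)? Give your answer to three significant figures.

2.74

The fractional saturations are [S]/(Km+[S]) = 2.08/12.98 = 0.1602 and 8.53/19.43 = 0.4390.
v₂/v₁ is just their ratio: 0.4390/0.1602 = 2.74.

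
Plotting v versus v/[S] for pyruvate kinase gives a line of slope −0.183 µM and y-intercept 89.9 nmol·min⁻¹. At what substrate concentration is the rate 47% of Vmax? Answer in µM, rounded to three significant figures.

The Eadie–Hofstee slope gives Km = 0.183 µM (slope = −Km).
v/Vmax = [S]/(Km+[S]) = 0.47 ⇒ [S] = Km·0.47/(1−0.47) = 0.183 × 0.8868 = 0.162 µM.

0.162 µM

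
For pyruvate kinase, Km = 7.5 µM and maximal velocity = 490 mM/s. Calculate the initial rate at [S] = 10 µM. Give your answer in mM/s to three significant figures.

v = Vmax·[S]/(Km + [S]) = 490 × 10 / (7.5 + 10)
  = 4900 / 17.50 = 280 mM/s.

280 mM/s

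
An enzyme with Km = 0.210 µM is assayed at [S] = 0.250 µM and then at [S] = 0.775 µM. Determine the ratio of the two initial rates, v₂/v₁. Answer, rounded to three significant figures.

The fractional saturations are [S]/(Km+[S]) = 0.250/0.4600 = 0.5435 and 0.775/0.9850 = 0.7868.
v₂/v₁ is just their ratio: 0.7868/0.5435 = 1.45.

1.45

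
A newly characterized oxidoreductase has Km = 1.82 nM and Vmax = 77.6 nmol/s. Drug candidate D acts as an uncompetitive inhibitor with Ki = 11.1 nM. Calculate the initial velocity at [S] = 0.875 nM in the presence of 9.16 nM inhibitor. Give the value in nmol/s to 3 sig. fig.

With α = 1 + [I]/Ki = 1 + 9.16/11.1 = 1.825, the uncompetitive rate law is v = (Vmax/α)·[S] / (Km/α + [S]).
v = (77.6/1.825)×0.875 / (1.82/1.825 + 0.875) = 37.20/1.872 = 19.9 nmol/s.

19.9 nmol/s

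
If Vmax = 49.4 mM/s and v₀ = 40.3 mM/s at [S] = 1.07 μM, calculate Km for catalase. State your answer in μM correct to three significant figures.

From v = Vmax[S]/(Km+[S]), Km = [S](Vmax − v)/v.
Km = 1.07 × (49.4 − 40.3) / 40.3 = 9.737/40.3 = 0.242 μM.

0.242 μM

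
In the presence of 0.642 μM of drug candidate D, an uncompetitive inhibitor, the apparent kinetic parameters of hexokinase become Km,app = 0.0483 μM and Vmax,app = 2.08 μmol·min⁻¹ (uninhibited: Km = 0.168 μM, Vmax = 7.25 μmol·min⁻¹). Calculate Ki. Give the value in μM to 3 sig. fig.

Uncompetitive: Vmax,app = Vmax/α (and Km,app = Km/α) with α = 1 + [I]/Ki.
α = Vmax/Vmax,app = 7.25/2.08 = 3.486.
Since α = 1 + [I]/Ki, [I]/Ki = 3.486 − 1 = 2.486 and Ki = 0.642/2.486 = 0.258 μM.

0.258 μM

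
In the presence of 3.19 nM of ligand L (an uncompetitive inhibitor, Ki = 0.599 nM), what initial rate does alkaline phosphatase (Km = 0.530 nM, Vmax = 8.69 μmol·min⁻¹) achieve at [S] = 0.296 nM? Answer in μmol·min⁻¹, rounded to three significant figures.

1.07 μmol·min⁻¹

With α = 1 + [I]/Ki = 1 + 3.19/0.599 = 6.326, the uncompetitive rate law is v = (Vmax/α)·[S] / (Km/α + [S]).
v = (8.69/6.326)×0.296 / (0.530/6.326 + 0.296) = 0.4066/0.3798 = 1.07 μmol·min⁻¹.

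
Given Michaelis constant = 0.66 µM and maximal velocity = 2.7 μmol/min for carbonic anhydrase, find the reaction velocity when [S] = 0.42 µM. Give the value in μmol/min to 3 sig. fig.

[S]/(Km+[S]) = 0.42/1.080 = 0.3889, the fractional saturation.
v = 0.3889 × Vmax = 0.3889 × 2.7 = 1.05 μmol/min.

1.05 μmol/min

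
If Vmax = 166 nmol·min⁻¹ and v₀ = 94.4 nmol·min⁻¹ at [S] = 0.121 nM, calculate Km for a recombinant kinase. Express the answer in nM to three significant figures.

v/Vmax = 94.4/166 = 0.5687 = [S]/(Km+[S]).
So Km + [S] = [S]/0.5687 = 0.2128 nM, giving Km = 0.2128 − 0.121 = 0.0918 nM.

0.0918 nM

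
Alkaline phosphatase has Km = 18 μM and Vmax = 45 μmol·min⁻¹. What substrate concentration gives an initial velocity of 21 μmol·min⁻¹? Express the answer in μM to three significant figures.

Rearranging v = Vmax[S]/(Km+[S]) gives [S] = Km·v/(Vmax − v).
[S] = 18 × 21 / (45 − 21) = 378.0/24.00 = 15.8 μM.

15.8 μM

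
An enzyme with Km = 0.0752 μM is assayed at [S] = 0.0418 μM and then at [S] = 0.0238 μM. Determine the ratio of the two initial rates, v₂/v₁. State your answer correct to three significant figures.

The fractional saturations are [S]/(Km+[S]) = 0.0418/0.1170 = 0.3573 and 0.0238/0.09900 = 0.2404.
v₂/v₁ is just their ratio: 0.2404/0.3573 = 0.673.

0.673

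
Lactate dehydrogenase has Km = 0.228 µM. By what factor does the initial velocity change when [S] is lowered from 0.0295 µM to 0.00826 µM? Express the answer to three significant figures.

0.305

The fractional saturations are [S]/(Km+[S]) = 0.0295/0.2575 = 0.1146 and 0.00826/0.2363 = 0.03496.
v₂/v₁ is just their ratio: 0.03496/0.1146 = 0.305.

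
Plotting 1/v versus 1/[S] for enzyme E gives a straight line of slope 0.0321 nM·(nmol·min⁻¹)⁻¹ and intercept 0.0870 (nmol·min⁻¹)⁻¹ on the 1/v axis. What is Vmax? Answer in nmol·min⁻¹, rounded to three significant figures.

11.5 nmol·min⁻¹

The y-intercept of a Lineweaver–Burk plot equals 1/Vmax, so Vmax = 1/0.0870 = 11.5 nmol·min⁻¹.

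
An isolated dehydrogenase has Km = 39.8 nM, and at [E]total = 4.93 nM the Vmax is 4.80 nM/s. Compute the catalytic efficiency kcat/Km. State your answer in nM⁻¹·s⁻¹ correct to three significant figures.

0.0245 nM⁻¹·s⁻¹

kcat = Vmax/[E]total = 4.80/4.93 = 0.974 s⁻¹.
kcat/Km = 0.974/39.8 = 0.0245 nM⁻¹·s⁻¹.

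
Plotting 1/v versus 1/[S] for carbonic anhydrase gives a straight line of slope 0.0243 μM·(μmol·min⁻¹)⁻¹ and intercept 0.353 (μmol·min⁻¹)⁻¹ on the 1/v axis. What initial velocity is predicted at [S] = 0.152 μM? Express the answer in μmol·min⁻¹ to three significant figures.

The y-intercept is 1/Vmax, so Vmax = 1/0.353 = 2.83 μmol·min⁻¹.
The slope is Km/Vmax, so Km = 0.0243 × 2.83 = 0.0688 μM.
Then v = 2.83 × 0.152/(0.0688 + 0.152) = 1.95 μmol·min⁻¹.

1.95 μmol·min⁻¹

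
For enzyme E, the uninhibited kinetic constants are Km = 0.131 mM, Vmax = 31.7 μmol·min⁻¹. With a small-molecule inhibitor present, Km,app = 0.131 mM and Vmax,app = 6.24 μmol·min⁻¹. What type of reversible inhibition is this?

noncompetitive

Vmax decreases (31.7 → 6.24 μmol·min⁻¹) while Km is unchanged — pure noncompetitive inhibition.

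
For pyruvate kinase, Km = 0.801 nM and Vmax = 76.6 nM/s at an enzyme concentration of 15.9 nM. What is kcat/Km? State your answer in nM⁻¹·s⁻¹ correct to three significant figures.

kcat = Vmax/[E]total = 76.6/15.9 = 4.82 s⁻¹.
kcat/Km = 4.82/0.801 = 6.01 nM⁻¹·s⁻¹.

6.01 nM⁻¹·s⁻¹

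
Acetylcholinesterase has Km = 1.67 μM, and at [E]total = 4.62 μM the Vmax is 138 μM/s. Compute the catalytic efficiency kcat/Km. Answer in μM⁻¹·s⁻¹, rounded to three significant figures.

kcat = Vmax/[E]total = 138/4.62 = 29.9 s⁻¹.
kcat/Km = 29.9/1.67 = 17.9 μM⁻¹·s⁻¹.

17.9 μM⁻¹·s⁻¹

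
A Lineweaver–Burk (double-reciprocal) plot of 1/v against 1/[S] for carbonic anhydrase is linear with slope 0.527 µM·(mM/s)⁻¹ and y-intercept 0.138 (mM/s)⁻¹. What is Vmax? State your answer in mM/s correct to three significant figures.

7.25 mM/s

The y-intercept of a Lineweaver–Burk plot equals 1/Vmax, so Vmax = 1/0.138 = 7.25 mM/s.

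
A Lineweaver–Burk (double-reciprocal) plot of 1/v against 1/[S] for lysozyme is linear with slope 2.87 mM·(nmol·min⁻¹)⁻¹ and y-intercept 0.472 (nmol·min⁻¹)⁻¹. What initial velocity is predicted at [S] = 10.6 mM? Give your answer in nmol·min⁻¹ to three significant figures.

1.35 nmol·min⁻¹

The y-intercept is 1/Vmax, so Vmax = 1/0.472 = 2.12 nmol·min⁻¹.
The slope is Km/Vmax, so Km = 2.87 × 2.12 = 6.08 mM.
Then v = 2.12 × 10.6/(6.08 + 10.6) = 1.35 nmol·min⁻¹.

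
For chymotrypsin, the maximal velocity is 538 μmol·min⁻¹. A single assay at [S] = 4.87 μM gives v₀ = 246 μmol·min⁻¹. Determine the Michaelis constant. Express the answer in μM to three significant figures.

5.78 μM

From v = Vmax[S]/(Km+[S]), Km = [S](Vmax − v)/v.
Km = 4.87 × (538 − 246) / 246 = 1422/246 = 5.78 μM.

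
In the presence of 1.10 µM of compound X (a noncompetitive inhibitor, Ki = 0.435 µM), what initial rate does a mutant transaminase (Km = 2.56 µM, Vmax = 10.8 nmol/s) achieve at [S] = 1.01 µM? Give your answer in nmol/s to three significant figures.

With α = 1 + [I]/Ki = 1 + 1.10/0.435 = 3.529, the noncompetitive rate law is v = (Vmax/α)·[S] / (Km + [S]).
v = (10.8/3.529)×1.01 / (2.56 + 1.01) = 3.091/3.570 = 0.866 nmol/s.

0.866 nmol/s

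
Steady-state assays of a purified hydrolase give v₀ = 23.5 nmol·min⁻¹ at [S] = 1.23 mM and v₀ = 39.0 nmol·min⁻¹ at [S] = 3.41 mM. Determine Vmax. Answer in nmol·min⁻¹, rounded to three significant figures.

62.1 nmol·min⁻¹

In reciprocal form, 1/v = (Km/Vmax)·(1/[S]) + 1/Vmax. The two points give (1/[S], 1/v) = (0.8130, 0.04255) and (0.2933, 0.02564).
Slope = (0.04255 − 0.02564)/(0.8130 − 0.2933) = 0.03254; intercept = 0.04255 − 0.03254×0.8130 = 0.01610.
Vmax = 1/intercept = 62.1 nmol·min⁻¹; Km = slope × Vmax = 0.03254 × 62.1 = 2.02 mM.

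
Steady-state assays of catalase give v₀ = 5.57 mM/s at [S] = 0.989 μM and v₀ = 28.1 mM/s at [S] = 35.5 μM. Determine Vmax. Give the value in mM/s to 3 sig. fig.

31.8 mM/s

From v = Vmax[S]/(Km+[S]), each point gives Vmax = v(Km+[S])/[S].
Equating: 5.57(Km+0.989)/0.989 = 28.1(Km+35.5)/35.5.
5.632·Km + 5.57 = 0.7915·Km + 28.1, so (5.632 − 0.7915)·Km = 28.1 − 5.57.
Km = 22.53/4.840 = 4.65 μM; then Vmax = 5.57(4.65+0.989)/0.989 = 31.8 mM/s.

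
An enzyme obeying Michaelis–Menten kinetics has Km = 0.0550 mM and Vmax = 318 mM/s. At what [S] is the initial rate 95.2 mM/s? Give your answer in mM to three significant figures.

Rearranging v = Vmax[S]/(Km+[S]) gives [S] = Km·v/(Vmax − v).
[S] = 0.0550 × 95.2 / (318 − 95.2) = 5.236/222.8 = 0.0235 mM.

0.0235 mM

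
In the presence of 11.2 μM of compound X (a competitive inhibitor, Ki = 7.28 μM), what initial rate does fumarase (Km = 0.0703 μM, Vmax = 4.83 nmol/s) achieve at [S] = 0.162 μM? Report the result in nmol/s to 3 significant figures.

With α = 1 + [I]/Ki = 1 + 11.2/7.28 = 2.538, the competitive rate law is v = Vmax[S] / (αKm + [S]).
v = 4.83×0.162 / (2.538×0.0703 + 0.162) = 0.7825/0.3405 = 2.30 nmol/s.

2.30 nmol/s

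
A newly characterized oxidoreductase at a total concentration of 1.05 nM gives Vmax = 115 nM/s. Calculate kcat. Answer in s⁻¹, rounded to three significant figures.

kcat = Vmax/[E]total = 115 nM/s / 1.05 nM = 110 s⁻¹.

110 s⁻¹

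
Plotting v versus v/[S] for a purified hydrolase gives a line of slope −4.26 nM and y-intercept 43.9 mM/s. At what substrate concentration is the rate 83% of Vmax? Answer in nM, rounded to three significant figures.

The Eadie–Hofstee slope gives Km = 4.26 nM (slope = −Km).
v/Vmax = [S]/(Km+[S]) = 0.83 ⇒ [S] = Km·0.83/(1−0.83) = 4.26 × 4.882 = 20.8 nM.

20.8 nM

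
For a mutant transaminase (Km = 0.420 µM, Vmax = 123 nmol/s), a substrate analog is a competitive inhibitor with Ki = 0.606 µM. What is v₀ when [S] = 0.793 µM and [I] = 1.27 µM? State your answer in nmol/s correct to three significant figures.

α = 1 + [I]/Ki = 1 + 1.27/0.606 = 3.096.
For a competitive inhibitor, Vmax is unchanged and the apparent Km becomes α·Km: Km,app = 1.30 µM, Vmax,app = 123 nmol/s.
v = Vmax,app·[S]/(Km,app + [S]) = 123 × 0.793/(1.30 + 0.793) = 46.6 nmol/s.

46.6 nmol/s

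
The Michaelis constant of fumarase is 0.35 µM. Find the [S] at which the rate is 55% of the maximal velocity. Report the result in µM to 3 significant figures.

v/Vmax = [S]/(Km+[S]) = 0.55, so [S] = Km·0.55/(1 − 0.55) = 0.35 × 1.222.
[S] = 0.428 µM.

0.428 µM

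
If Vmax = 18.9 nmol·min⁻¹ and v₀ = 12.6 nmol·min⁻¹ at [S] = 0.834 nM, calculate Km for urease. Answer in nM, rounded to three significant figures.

v/Vmax = 12.6/18.9 = 0.6667 = [S]/(Km+[S]).
So Km + [S] = [S]/0.6667 = 1.251 nM, giving Km = 1.251 − 0.834 = 0.417 nM.

0.417 nM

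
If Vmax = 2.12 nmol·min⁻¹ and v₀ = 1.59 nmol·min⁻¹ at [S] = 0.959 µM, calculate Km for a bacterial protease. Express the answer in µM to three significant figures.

From v = Vmax[S]/(Km+[S]), Km = [S](Vmax − v)/v.
Km = 0.959 × (2.12 − 1.59) / 1.59 = 0.5083/1.59 = 0.320 µM.

0.320 µM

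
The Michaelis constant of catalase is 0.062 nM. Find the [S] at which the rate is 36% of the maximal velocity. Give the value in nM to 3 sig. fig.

v/Vmax = [S]/(Km+[S]) = 0.36, so [S] = Km·0.36/(1 − 0.36) = 0.062 × 0.5625.
[S] = 0.0349 nM.

0.0349 nM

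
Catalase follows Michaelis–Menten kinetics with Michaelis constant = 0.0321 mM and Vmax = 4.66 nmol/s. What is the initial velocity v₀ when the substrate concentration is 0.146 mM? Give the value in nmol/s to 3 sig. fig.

v = Vmax·[S]/(Km + [S]) = 4.66 × 0.146 / (0.0321 + 0.146)
  = 0.6804 / 0.1781 = 3.82 nmol/s.

3.82 nmol/s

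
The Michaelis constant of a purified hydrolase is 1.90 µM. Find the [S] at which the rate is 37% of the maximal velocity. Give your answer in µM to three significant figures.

1.12 µM

v/Vmax = [S]/(Km+[S]) = 0.37, so [S] = Km·0.37/(1 − 0.37) = 1.90 × 0.5873.
[S] = 1.12 µM.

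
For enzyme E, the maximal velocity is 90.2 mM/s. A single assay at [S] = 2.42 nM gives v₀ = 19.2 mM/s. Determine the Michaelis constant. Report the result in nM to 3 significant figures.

8.95 nM

From v = Vmax[S]/(Km+[S]), Km = [S](Vmax − v)/v.
Km = 2.42 × (90.2 − 19.2) / 19.2 = 171.8/19.2 = 8.95 nM.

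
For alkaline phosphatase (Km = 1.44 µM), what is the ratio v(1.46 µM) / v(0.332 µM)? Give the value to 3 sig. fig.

2.69

Since Vmax cancels, v₂/v₁ = [S]₂(Km+[S]₁) / [S]₁(Km+[S]₂).
= 1.46×(1.44+0.332) / (0.332×(1.44+1.46)) = 2.587/0.9628 = 2.69.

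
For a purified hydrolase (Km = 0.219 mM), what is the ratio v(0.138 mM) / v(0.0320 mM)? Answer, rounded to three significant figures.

The fractional saturations are [S]/(Km+[S]) = 0.0320/0.2510 = 0.1275 and 0.138/0.3570 = 0.3866.
v₂/v₁ is just their ratio: 0.3866/0.1275 = 3.03.

3.03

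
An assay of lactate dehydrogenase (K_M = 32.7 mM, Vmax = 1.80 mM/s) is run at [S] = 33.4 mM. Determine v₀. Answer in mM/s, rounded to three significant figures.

0.910 mM/s

v = Vmax·[S]/(Km + [S]) = 1.80 × 33.4 / (32.7 + 33.4)
  = 60.12 / 66.10 = 0.910 mM/s.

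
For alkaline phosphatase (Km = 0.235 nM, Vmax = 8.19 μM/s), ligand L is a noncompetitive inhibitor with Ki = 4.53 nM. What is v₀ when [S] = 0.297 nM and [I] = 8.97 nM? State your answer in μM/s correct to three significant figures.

1.53 μM/s

α = 1 + [I]/Ki = 1 + 8.97/4.53 = 2.980.
For a noncompetitive inhibitor, Vmax is reduced to Vmax/α while Km is unchanged: Km,app = 0.235 nM, Vmax,app = 2.75 μM/s.
v = Vmax,app·[S]/(Km,app + [S]) = 2.75 × 0.297/(0.235 + 0.297) = 1.53 μM/s.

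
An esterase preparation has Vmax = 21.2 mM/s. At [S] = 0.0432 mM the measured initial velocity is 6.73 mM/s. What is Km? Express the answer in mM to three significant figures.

v/Vmax = 6.73/21.2 = 0.3175 = [S]/(Km+[S]).
So Km + [S] = [S]/0.3175 = 0.1361 mM, giving Km = 0.1361 − 0.0432 = 0.0929 mM.

0.0929 mM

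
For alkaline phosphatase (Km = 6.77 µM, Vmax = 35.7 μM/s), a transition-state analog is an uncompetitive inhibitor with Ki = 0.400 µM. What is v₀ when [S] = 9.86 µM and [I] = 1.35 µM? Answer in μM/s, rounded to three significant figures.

With α = 1 + [I]/Ki = 1 + 1.35/0.400 = 4.375, the uncompetitive rate law is v = (Vmax/α)·[S] / (Km/α + [S]).
v = (35.7/4.375)×9.86 / (6.77/4.375 + 9.86) = 80.46/11.41 = 7.05 μM/s.

7.05 μM/s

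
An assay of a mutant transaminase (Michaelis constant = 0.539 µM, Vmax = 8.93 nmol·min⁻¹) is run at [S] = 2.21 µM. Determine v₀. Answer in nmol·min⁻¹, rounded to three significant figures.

[S]/(Km+[S]) = 2.21/2.749 = 0.8039, the fractional saturation.
v = 0.8039 × Vmax = 0.8039 × 8.93 = 7.18 nmol·min⁻¹.

7.18 nmol·min⁻¹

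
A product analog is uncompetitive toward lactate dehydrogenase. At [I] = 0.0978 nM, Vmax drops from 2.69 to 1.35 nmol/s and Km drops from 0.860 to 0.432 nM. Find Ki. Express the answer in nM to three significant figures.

0.0985 nM

Uncompetitive: Vmax,app = Vmax/α (and Km,app = Km/α) with α = 1 + [I]/Ki.
α = Vmax/Vmax,app = 2.69/1.35 = 1.993.
Ki = [I]/(α − 1) = 0.0978/0.9926 = 0.0985 nM.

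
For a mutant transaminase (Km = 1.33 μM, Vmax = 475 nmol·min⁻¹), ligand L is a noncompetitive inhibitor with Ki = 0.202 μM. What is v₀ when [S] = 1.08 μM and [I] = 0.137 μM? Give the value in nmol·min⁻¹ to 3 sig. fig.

With α = 1 + [I]/Ki = 1 + 0.137/0.202 = 1.678, the noncompetitive rate law is v = (Vmax/α)·[S] / (Km + [S]).
v = (475/1.678)×1.08 / (1.33 + 1.08) = 305.7/2.410 = 127 nmol·min⁻¹.

127 nmol·min⁻¹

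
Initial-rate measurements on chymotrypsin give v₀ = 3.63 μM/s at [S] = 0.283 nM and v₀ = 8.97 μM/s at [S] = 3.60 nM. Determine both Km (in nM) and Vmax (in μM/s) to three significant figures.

Km = 0.517 nM; Vmax = 10.3 μM/s

In reciprocal form, 1/v = (Km/Vmax)·(1/[S]) + 1/Vmax. The two points give (1/[S], 1/v) = (3.534, 0.2755) and (0.2778, 0.1115).
Slope = (0.2755 − 0.1115)/(3.534 − 0.2778) = 0.05037; intercept = 0.2755 − 0.05037×3.534 = 0.09749.
Vmax = 1/intercept = 10.3 μM/s; Km = slope × Vmax = 0.05037 × 10.3 = 0.517 nM.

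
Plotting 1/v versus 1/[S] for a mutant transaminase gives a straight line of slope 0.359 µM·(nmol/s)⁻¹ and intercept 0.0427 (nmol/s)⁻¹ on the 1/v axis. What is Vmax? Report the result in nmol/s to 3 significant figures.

The y-intercept of a Lineweaver–Burk plot equals 1/Vmax, so Vmax = 1/0.0427 = 23.4 nmol/s.

23.4 nmol/s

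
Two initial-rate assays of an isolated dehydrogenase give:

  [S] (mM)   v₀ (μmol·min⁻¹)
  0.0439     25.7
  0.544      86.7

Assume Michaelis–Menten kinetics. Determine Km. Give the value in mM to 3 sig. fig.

0.143 mM

From v = Vmax[S]/(Km+[S]), each point gives Vmax = v(Km+[S])/[S].
Equating: 25.7(Km+0.0439)/0.0439 = 86.7(Km+0.544)/0.544.
585.4·Km + 25.7 = 159.4·Km + 86.7, so (585.4 − 159.4)·Km = 86.7 − 25.7.
Km = 61.00/426.0 = 0.143 mM; then Vmax = 25.7(0.143+0.0439)/0.0439 = 110 μmol·min⁻¹.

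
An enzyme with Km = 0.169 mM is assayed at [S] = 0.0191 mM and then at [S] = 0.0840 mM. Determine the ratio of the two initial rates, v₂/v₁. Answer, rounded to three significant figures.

Since Vmax cancels, v₂/v₁ = [S]₂(Km+[S]₁) / [S]₁(Km+[S]₂).
= 0.0840×(0.169+0.0191) / (0.0191×(0.169+0.0840)) = 0.01580/0.004832 = 3.27.

3.27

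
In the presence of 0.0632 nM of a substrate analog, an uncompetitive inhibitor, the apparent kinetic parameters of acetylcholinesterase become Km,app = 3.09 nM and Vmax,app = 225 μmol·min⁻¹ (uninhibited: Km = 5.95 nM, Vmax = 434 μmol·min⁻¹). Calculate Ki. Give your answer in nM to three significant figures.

Uncompetitive: Vmax,app = Vmax/α (and Km,app = Km/α) with α = 1 + [I]/Ki.
α = Vmax/Vmax,app = 434/225 = 1.929.
Ki = [I]/(α − 1) = 0.0632/0.9289 = 0.0680 nM.

0.0680 nM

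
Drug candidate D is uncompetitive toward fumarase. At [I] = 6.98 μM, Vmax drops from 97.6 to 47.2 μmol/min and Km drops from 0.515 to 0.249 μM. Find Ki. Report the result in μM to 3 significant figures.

6.54 μM

Uncompetitive: Vmax,app = Vmax/α (and Km,app = Km/α) with α = 1 + [I]/Ki.
α = Vmax/Vmax,app = 97.6/47.2 = 2.068.
Since α = 1 + [I]/Ki, [I]/Ki = 2.068 − 1 = 1.068 and Ki = 6.98/1.068 = 6.54 μM.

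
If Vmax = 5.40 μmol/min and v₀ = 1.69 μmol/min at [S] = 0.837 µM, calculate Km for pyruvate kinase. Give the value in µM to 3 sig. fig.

v/Vmax = 1.69/5.40 = 0.3130 = [S]/(Km+[S]).
So Km + [S] = [S]/0.3130 = 2.674 µM, giving Km = 2.674 − 0.837 = 1.84 µM.

1.84 µM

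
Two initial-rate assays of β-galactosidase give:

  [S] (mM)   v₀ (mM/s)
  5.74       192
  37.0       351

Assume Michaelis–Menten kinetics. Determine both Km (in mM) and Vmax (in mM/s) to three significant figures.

Km = 6.64 mM; Vmax = 414 mM/s

From v = Vmax[S]/(Km+[S]), each point gives Vmax = v(Km+[S])/[S].
Equating: 192(Km+5.74)/5.74 = 351(Km+37.0)/37.0.
33.45·Km + 192 = 9.486·Km + 351, so (33.45 − 9.486)·Km = 351 − 192.
Km = 159.0/23.96 = 6.64 mM; then Vmax = 192(6.64+5.74)/5.74 = 414 mM/s.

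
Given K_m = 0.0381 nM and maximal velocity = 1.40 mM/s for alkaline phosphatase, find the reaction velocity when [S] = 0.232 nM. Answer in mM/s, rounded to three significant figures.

v = Vmax·[S]/(Km + [S]) = 1.40 × 0.232 / (0.0381 + 0.232)
  = 0.3248 / 0.2701 = 1.20 mM/s.

1.20 mM/s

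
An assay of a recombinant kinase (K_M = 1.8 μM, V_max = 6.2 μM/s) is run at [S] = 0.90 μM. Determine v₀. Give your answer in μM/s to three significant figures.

v = Vmax·[S]/(Km + [S]) = 6.2 × 0.90 / (1.8 + 0.90)
  = 5.580 / 2.700 = 2.07 μM/s.

2.07 μM/s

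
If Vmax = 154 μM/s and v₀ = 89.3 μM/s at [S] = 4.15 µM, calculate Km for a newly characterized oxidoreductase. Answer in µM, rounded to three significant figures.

3.01 µM

From v = Vmax[S]/(Km+[S]), Km = [S](Vmax − v)/v.
Km = 4.15 × (154 − 89.3) / 89.3 = 268.5/89.3 = 3.01 µM.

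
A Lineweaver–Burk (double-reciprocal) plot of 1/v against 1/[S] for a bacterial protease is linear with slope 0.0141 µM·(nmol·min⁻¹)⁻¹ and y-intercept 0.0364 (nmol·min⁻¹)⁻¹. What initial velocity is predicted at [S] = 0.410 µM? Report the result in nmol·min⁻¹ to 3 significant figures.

14.1 nmol·min⁻¹

The y-intercept is 1/Vmax, so Vmax = 1/0.0364 = 27.5 nmol·min⁻¹.
The slope is Km/Vmax, so Km = 0.0141 × 27.5 = 0.387 µM.
Then v = 27.5 × 0.410/(0.387 + 0.410) = 14.1 nmol·min⁻¹.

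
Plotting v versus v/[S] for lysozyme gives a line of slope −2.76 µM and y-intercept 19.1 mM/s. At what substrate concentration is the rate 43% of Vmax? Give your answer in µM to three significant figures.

2.08 µM

The Eadie–Hofstee slope gives Km = 2.76 µM (slope = −Km).
v/Vmax = [S]/(Km+[S]) = 0.43 ⇒ [S] = Km·0.43/(1−0.43) = 2.76 × 0.7544 = 2.08 µM.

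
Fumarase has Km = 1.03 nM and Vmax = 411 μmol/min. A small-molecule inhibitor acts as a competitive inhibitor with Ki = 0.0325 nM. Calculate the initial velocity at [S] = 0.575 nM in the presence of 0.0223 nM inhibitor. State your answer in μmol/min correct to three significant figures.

α = 1 + [I]/Ki = 1 + 0.0223/0.0325 = 1.686.
For a competitive inhibitor, Vmax is unchanged and the apparent Km becomes α·Km: Km,app = 1.74 nM, Vmax,app = 411 μmol/min.
v = Vmax,app·[S]/(Km,app + [S]) = 411 × 0.575/(1.74 + 0.575) = 102 μmol/min.

102 μmol/min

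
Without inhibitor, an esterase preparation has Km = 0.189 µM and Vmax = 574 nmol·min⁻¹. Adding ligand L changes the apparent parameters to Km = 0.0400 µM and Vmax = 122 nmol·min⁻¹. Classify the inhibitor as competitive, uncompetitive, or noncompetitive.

uncompetitive

Both Km and Vmax decrease by the same factor (~4.72-fold) — characteristic of uncompetitive inhibition.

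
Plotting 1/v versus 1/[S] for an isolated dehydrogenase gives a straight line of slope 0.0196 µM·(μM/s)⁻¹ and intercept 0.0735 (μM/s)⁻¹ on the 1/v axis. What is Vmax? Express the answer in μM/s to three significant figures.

13.6 μM/s

The y-intercept of a Lineweaver–Burk plot equals 1/Vmax, so Vmax = 1/0.0735 = 13.6 μM/s.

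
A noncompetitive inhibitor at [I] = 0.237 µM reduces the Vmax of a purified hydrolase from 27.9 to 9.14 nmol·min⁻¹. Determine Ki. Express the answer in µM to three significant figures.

0.115 µM

Noncompetitive: Vmax,app = Vmax/α with α = 1 + [I]/Ki.
α = Vmax/Vmax,app = 27.9/9.14 = 3.053.
Since α = 1 + [I]/Ki, [I]/Ki = 3.053 − 1 = 2.053 and Ki = 0.237/2.053 = 0.115 µM.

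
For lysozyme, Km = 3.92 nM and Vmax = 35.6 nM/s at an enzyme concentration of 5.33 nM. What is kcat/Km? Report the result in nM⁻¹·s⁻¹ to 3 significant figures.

kcat = Vmax/[E]total = 35.6/5.33 = 6.68 s⁻¹.
kcat/Km = 6.68/3.92 = 1.70 nM⁻¹·s⁻¹.

1.70 nM⁻¹·s⁻¹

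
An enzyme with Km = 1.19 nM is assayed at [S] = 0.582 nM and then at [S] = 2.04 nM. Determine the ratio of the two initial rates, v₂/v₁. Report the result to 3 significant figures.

1.92

Since Vmax cancels, v₂/v₁ = [S]₂(Km+[S]₁) / [S]₁(Km+[S]₂).
= 2.04×(1.19+0.582) / (0.582×(1.19+2.04)) = 3.615/1.880 = 1.92.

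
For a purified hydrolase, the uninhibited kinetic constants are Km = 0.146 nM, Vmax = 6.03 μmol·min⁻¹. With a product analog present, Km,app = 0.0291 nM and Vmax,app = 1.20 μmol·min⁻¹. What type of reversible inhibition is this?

Both Km and Vmax decrease by the same factor (~5.01-fold) — characteristic of uncompetitive inhibition.

uncompetitive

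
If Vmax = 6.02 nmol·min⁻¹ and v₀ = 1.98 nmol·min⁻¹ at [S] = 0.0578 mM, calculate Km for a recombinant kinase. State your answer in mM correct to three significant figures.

v/Vmax = 1.98/6.02 = 0.3289 = [S]/(Km+[S]).
So Km + [S] = [S]/0.3289 = 0.1757 mM, giving Km = 0.1757 − 0.0578 = 0.118 mM.

0.118 mM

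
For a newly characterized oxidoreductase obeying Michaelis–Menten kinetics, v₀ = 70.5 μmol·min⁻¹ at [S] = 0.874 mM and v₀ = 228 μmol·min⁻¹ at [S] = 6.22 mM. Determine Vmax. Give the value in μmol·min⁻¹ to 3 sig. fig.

359 μmol·min⁻¹

From v = Vmax[S]/(Km+[S]), each point gives Vmax = v(Km+[S])/[S].
Equating: 70.5(Km+0.874)/0.874 = 228(Km+6.22)/6.22.
80.66·Km + 70.5 = 36.66·Km + 228, so (80.66 − 36.66)·Km = 228 − 70.5.
Km = 157.5/44.01 = 3.58 mM; then Vmax = 70.5(3.58+0.874)/0.874 = 359 μmol·min⁻¹.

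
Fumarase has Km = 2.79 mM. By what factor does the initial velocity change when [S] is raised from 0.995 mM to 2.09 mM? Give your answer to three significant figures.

Since Vmax cancels, v₂/v₁ = [S]₂(Km+[S]₁) / [S]₁(Km+[S]₂).
= 2.09×(2.79+0.995) / (0.995×(2.79+2.09)) = 7.911/4.856 = 1.63.

1.63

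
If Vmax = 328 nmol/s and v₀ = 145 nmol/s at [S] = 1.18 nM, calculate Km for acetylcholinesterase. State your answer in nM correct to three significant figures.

From v = Vmax[S]/(Km+[S]), Km = [S](Vmax − v)/v.
Km = 1.18 × (328 − 145) / 145 = 215.9/145 = 1.49 nM.

1.49 nM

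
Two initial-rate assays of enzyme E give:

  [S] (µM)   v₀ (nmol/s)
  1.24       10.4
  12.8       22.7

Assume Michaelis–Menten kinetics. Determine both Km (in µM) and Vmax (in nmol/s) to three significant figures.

From v = Vmax[S]/(Km+[S]), each point gives Vmax = v(Km+[S])/[S].
Equating: 10.4(Km+1.24)/1.24 = 22.7(Km+12.8)/12.8.
8.387·Km + 10.4 = 1.773·Km + 22.7, so (8.387 − 1.773)·Km = 22.7 − 10.4.
Km = 12.30/6.614 = 1.86 µM; then Vmax = 10.4(1.86+1.24)/1.24 = 26.0 nmol/s.

Km = 1.86 µM; Vmax = 26.0 nmol/s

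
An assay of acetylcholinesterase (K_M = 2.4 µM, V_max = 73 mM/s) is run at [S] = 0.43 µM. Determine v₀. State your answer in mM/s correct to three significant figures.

11.1 mM/s

v = Vmax·[S]/(Km + [S]) = 73 × 0.43 / (2.4 + 0.43)
  = 31.39 / 2.830 = 11.1 mM/s.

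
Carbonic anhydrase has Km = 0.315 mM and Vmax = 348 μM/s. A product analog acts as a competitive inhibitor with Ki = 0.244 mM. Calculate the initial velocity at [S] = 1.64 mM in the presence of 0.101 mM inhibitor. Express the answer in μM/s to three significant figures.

With α = 1 + [I]/Ki = 1 + 0.101/0.244 = 1.414, the competitive rate law is v = Vmax[S] / (αKm + [S]).
v = 348×1.64 / (1.414×0.315 + 1.64) = 570.7/2.085 = 274 μM/s.

274 μM/s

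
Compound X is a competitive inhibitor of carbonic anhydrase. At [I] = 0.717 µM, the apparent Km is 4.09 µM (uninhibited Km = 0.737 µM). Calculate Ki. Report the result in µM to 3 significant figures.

0.158 µM

Competitive: Km,app = α·Km with α = 1 + [I]/Ki.
α = Km,app/Km = 4.09/0.737 = 5.550.
Since α = 1 + [I]/Ki, [I]/Ki = 5.550 − 1 = 4.550 and Ki = 0.717/4.550 = 0.158 µM.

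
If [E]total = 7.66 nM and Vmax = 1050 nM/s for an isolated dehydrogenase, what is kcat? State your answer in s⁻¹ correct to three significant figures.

137 s⁻¹

kcat = Vmax/[E]total = 1050 nM/s / 7.66 nM = 137 s⁻¹.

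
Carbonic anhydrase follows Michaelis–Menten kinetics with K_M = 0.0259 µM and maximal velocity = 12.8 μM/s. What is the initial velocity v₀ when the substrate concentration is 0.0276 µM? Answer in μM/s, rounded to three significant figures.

v = Vmax·[S]/(Km + [S]) = 12.8 × 0.0276 / (0.0259 + 0.0276)
  = 0.3533 / 0.05350 = 6.60 μM/s.

6.60 μM/s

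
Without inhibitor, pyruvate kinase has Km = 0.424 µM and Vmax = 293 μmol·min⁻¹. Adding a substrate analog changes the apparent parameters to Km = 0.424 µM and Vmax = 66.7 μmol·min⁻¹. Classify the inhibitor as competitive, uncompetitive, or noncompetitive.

Vmax decreases (293 → 66.7 μmol·min⁻¹) while Km is unchanged — pure noncompetitive inhibition.

noncompetitive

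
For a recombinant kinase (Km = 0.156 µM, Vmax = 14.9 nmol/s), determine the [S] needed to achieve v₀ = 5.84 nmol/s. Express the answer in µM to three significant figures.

0.101 µM

Rearranging v = Vmax[S]/(Km+[S]) gives [S] = Km·v/(Vmax − v).
[S] = 0.156 × 5.84 / (14.9 − 5.84) = 0.9110/9.060 = 0.101 µM.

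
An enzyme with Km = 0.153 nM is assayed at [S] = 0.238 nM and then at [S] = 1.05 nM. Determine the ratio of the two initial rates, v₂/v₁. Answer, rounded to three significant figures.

1.43

The fractional saturations are [S]/(Km+[S]) = 0.238/0.3910 = 0.6087 and 1.05/1.203 = 0.8728.
v₂/v₁ is just their ratio: 0.8728/0.6087 = 1.43.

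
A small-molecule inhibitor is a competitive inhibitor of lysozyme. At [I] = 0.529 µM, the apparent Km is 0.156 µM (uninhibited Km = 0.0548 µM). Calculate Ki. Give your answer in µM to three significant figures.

Competitive: Km,app = α·Km with α = 1 + [I]/Ki.
α = Km,app/Km = 0.156/0.0548 = 2.847.
Ki = [I]/(α − 1) = 0.529/1.847 = 0.286 µM.

0.286 µM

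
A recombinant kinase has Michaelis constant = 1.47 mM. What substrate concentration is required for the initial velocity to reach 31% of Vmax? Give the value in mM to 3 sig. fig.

0.660 mM

v/Vmax = [S]/(Km+[S]) = 0.31, so [S] = Km·0.31/(1 − 0.31) = 1.47 × 0.4493.
[S] = 0.660 mM.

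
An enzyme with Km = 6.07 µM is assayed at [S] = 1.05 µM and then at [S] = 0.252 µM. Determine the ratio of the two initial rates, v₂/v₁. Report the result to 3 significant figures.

0.270

The fractional saturations are [S]/(Km+[S]) = 1.05/7.120 = 0.1475 and 0.252/6.322 = 0.03986.
v₂/v₁ is just their ratio: 0.03986/0.1475 = 0.270.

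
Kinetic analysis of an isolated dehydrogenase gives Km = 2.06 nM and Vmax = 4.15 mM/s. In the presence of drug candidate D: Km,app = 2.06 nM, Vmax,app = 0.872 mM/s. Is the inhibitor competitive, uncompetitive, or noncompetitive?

Vmax decreases (4.15 → 0.872 mM/s) while Km is unchanged — pure noncompetitive inhibition.

noncompetitive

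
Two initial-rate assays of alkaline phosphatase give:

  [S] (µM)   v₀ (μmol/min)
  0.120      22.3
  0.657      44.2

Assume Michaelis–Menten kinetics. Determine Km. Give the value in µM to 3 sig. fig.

0.185 µM

In reciprocal form, 1/v = (Km/Vmax)·(1/[S]) + 1/Vmax. The two points give (1/[S], 1/v) = (8.333, 0.04484) and (1.522, 0.02262).
Slope = (0.04484 − 0.02262)/(8.333 − 1.522) = 0.003262; intercept = 0.04484 − 0.003262×8.333 = 0.01766.
Vmax = 1/intercept = 56.6 μmol/min; Km = slope × Vmax = 0.003262 × 56.6 = 0.185 µM.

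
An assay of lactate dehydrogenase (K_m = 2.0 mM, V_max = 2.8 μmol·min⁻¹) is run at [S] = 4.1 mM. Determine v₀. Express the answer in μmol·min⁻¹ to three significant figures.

1.88 μmol·min⁻¹

v = Vmax·[S]/(Km + [S]) = 2.8 × 4.1 / (2.0 + 4.1)
  = 11.48 / 6.100 = 1.88 μmol·min⁻¹.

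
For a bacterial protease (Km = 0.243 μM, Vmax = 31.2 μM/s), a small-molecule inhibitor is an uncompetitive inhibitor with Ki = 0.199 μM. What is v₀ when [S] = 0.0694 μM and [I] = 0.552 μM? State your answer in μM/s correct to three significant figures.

With α = 1 + [I]/Ki = 1 + 0.552/0.199 = 3.774, the uncompetitive rate law is v = (Vmax/α)·[S] / (Km/α + [S]).
v = (31.2/3.774)×0.0694 / (0.243/3.774 + 0.0694) = 0.5738/0.1338 = 4.29 μM/s.

4.29 μM/s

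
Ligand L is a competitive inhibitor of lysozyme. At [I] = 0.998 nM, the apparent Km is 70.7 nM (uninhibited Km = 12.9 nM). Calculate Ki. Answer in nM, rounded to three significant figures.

Competitive: Km,app = α·Km with α = 1 + [I]/Ki.
α = Km,app/Km = 70.7/12.9 = 5.481.
Since α = 1 + [I]/Ki, [I]/Ki = 5.481 − 1 = 4.481 and Ki = 0.998/4.481 = 0.223 nM.

0.223 nM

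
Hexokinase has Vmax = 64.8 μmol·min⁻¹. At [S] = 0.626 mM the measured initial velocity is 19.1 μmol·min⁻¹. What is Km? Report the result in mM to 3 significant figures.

1.50 mM

From v = Vmax[S]/(Km+[S]), Km = [S](Vmax − v)/v.
Km = 0.626 × (64.8 − 19.1) / 19.1 = 28.61/19.1 = 1.50 mM.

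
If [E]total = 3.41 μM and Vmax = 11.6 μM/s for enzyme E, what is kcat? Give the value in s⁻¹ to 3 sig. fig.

kcat = Vmax/[E]total = 11.6 μM/s / 3.41 μM = 3.40 s⁻¹.

3.40 s⁻¹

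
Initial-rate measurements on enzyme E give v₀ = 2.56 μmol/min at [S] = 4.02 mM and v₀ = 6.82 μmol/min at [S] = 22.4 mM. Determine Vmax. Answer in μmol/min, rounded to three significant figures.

10.7 μmol/min

In reciprocal form, 1/v = (Km/Vmax)·(1/[S]) + 1/Vmax. The two points give (1/[S], 1/v) = (0.2488, 0.3906) and (0.04464, 0.1466).
Slope = (0.3906 − 0.1466)/(0.2488 − 0.04464) = 1.195; intercept = 0.3906 − 1.195×0.2488 = 0.09326.
Vmax = 1/intercept = 10.7 μmol/min; Km = slope × Vmax = 1.195 × 10.7 = 12.8 mM.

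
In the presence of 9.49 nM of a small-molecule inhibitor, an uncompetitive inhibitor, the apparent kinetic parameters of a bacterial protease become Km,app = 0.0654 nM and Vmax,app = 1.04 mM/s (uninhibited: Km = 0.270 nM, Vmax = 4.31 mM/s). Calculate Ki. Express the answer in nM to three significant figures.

Uncompetitive: Vmax,app = Vmax/α (and Km,app = Km/α) with α = 1 + [I]/Ki.
α = Vmax/Vmax,app = 4.31/1.04 = 4.144.
Since α = 1 + [I]/Ki, [I]/Ki = 4.144 − 1 = 3.144 and Ki = 9.49/3.144 = 3.02 nM.

3.02 nM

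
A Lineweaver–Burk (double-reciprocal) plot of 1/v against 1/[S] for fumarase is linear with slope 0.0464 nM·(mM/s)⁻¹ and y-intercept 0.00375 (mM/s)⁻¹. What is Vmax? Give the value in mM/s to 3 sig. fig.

The y-intercept of a Lineweaver–Burk plot equals 1/Vmax, so Vmax = 1/0.00375 = 267 mM/s.

267 mM/s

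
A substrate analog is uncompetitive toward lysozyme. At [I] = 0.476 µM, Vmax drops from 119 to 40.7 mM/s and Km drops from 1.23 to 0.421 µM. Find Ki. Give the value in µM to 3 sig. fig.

0.247 µM

Uncompetitive: Vmax,app = Vmax/α (and Km,app = Km/α) with α = 1 + [I]/Ki.
α = Vmax/Vmax,app = 119/40.7 = 2.924.
Ki = [I]/(α − 1) = 0.476/1.924 = 0.247 µM.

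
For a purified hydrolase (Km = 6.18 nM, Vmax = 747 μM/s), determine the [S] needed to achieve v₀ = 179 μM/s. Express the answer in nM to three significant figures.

The required fractional saturation is v/Vmax = 179/747 = 0.2396.
Then [S]/(Km+[S]) = 0.2396 ⇒ [S] = 6.18 × 0.2396/(1 − 0.2396) = 1.95 nM.

1.95 nM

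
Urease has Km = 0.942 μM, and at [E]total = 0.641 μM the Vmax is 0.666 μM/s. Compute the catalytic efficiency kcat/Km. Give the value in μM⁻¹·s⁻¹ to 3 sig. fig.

1.10 μM⁻¹·s⁻¹

kcat = Vmax/[E]total = 0.666/0.641 = 1.04 s⁻¹.
kcat/Km = 1.04/0.942 = 1.10 μM⁻¹·s⁻¹.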